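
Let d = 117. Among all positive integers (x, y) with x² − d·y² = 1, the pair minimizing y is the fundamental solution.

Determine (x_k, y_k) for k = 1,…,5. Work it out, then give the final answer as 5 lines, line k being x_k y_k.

√117 = [10; 1,4,2,4,1,20, …], period ℓ=6 (even) → k=5
step 0: (10, 1)  from 10·(1,0) + (0,1)
step 1: (11, 1)  from 1·(10,1) + (1,0)
step 2: (54, 5)  from 4·(11,1) + (10,1)
step 3: (119, 11)  from 2·(54,5) + (11,1)
step 4: (530, 49)  from 4·(119,11) + (54,5)
step 5: (649, 60)  from 1·(530,49) + (119,11)
fundamental: x₁=649, y₁=60  (since 421201 − 117·3600 = 1)
k=2:  x_2 = 649·649+117·60·60 = 842401,  y_2 = 649·60+60·649 = 77880
k=3:  x_3 = 649·842401+117·60·77880 = 1093435849,  y_3 = 649·77880+60·842401 = 101088180
k=4:  x_4 = 649·1093435849+117·60·101088180 = 1419278889601,  y_4 = 649·101088180+60·1093435849 = 131212379760
k=5:  x_5 = 649·1419278889601+117·60·131212379760 = 1842222905266249,  y_5 = 649·131212379760+60·1419278889601 = 170313567840300

649 60
842401 77880
1093435849 101088180
1419278889601 131212379760
1842222905266249 170313567840300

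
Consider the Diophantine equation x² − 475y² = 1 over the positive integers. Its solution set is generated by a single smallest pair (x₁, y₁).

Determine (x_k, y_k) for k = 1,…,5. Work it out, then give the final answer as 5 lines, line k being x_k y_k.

57799 2652
6681448801 306565896
772362118440199 35438404443156
89283516160768675201 4096608676513381392
10320995900380175197444999 473559769752155457709260

√475 → a₀=21, period (1,3,1,6,2,6,1,3,1,42); ℓ=10 even so k=9
k=0  a_k=21  p_k/q_k = 21/1
…
k=8  a_k=3  p_k/q_k = 45921/2107
k=9  a_k=1  p_k/q_k = 57799/2652
fundamental: x₁=57799, y₁=2652  (since 3340724401 − 475·7033104 = 1)
(x_2, y_2) = (57799·57799 + 475·2652·2652, 57799·2652 + 2652·57799) = (6681448801, 306565896)
(x_3, y_3) = (57799·6681448801 + 475·2652·306565896, 57799·306565896 + 2652·6681448801) = (772362118440199, 35438404443156)
(x_4, y_4) = (57799·772362118440199 + 475·2652·35438404443156, 57799·35438404443156 + 2652·772362118440199) = (89283516160768675201, 4096608676513381392)
(x_5, y_5) = (57799·89283516160768675201 + 475·2652·4096608676513381392, 57799·4096608676513381392 + 2652·89283516160768675201) = (10320995900380175197444999, 473559769752155457709260)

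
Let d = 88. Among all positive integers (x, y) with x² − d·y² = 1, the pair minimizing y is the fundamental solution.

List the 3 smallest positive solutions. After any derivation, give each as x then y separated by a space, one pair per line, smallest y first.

√88 → a₀=9, period (2,1,1,1,2,18); ℓ=6 even so k=5
k=0  a_k=9  p_k/q_k = 9/1
…
k=3  a_k=1  p_k/q_k = 47/5
k=4  a_k=1  p_k/q_k = 75/8
k=5  a_k=2  p_k/q_k = 197/21
fundamental: x₁=197, y₁=21  (since 38809 − 88·441 = 1)
k=2:  x_2 = 197·197+88·21·21 = 77617,  y_2 = 197·21+21·197 = 8274
k=3:  x_3 = 197·77617+88·21·8274 = 30580901,  y_3 = 197·8274+21·77617 = 3259935

197 21
77617 8274
30580901 3259935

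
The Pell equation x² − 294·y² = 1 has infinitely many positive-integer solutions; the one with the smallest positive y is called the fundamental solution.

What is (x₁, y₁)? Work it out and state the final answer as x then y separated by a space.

4801 280

[17; 6,1,4,1,6,34] for √294; ℓ=6 ⇒ convergent index 5
k=0  a_k=17  p_k/q_k = 17/1
…
k=4  a_k=1  p_k/q_k = 703/41
k=5  a_k=6  p_k/q_k = 4801/280
(x₁, y₁) = (4801, 280);  4801² − 294·280² = 1 ✓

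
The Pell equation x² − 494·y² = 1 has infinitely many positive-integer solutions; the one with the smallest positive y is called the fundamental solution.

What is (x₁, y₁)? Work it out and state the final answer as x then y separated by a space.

d=494: √d = [22; 4,2,2,1,2,1,2,2,4,44] (ℓ=10, even), read p_9/q_9
i=0: a=22 ⇒ p=22, q=1
i=1: a=4 ⇒ p=89, q=4
i=2: a=2 ⇒ p=200, q=9
i=3: a=2 ⇒ p=489, q=22
i=4: a=1 ⇒ p=689, q=31
i=5: a=2 ⇒ p=1867, q=84
i=6: a=1 ⇒ p=2556, q=115
…
i=8: a=2 ⇒ p=16514, q=743
i=9: a=4 ⇒ p=73035, q=3286
(x₁, y₁) = (73035, 3286);  73035² − 494·3286² = 1 ✓

73035 3286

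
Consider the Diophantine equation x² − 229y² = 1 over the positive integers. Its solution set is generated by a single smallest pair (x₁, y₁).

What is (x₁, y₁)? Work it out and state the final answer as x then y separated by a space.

5848201 386460

[15; 7,1,1,7,30] for √229; ℓ=5 ⇒ convergent index 9
a_0=15:  p_0=15·1+0=15,  q_0=15·0+1=1
…
a_2=1:  p_2=1·106+15=121,  q_2=1·7+1=8
a_3=1:  p_3=1·121+106=227,  q_3=1·8+7=15
a_4=7:  p_4=7·227+121=1710,  q_4=7·15+8=113
a_5=30:  p_5=30·1710+227=51527,  q_5=30·113+15=3405
…
a_8=1:  p_8=1·413926+362399=776325,  q_8=1·27353+23948=51301
a_9=7:  p_9=7·776325+413926=5848201,  q_9=7·51301+27353=386460
→ (5848201, 386460).  Check: 5848201²=34201454936401, 229·386460²=34201454936400, difference 1.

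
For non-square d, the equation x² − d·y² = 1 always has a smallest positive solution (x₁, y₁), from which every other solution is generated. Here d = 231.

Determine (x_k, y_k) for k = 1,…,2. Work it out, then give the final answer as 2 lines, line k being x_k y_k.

[15; 5,30] for √231; ℓ=2 ⇒ convergent index 1
a_0=15:  p_0=15·1+0=15,  q_0=15·0+1=1
a_1=5:  p_1=5·15+1=76,  q_1=5·1+0=5
(x₁, y₁) = (76, 5);  76² − 231·5² = 1 ✓
(x_2, y_2) = (76·76 + 231·5·5, 76·5 + 5·76) = (11551, 760)

76 5
11551 760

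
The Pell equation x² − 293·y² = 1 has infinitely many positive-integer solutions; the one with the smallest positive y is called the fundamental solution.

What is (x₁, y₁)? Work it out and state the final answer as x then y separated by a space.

√293 = [17; 8,1,1,8,34, …], period ℓ=5 (odd) → k=9
a_0=17:  p_0=17·1+0=17,  q_0=17·0+1=1
…
a_3=1:  p_3=1·154+137=291,  q_3=1·9+8=17
…
a_8=1:  p_8=1·764593+679914=1444507,  q_8=1·44668+39721=84389
a_9=8:  p_9=8·1444507+764593=12320649,  q_9=8·84389+44668=719780
→ (12320649, 719780).  Check: 12320649²=151798391781201, 293·719780²=151798391781200, difference 1.

12320649 719780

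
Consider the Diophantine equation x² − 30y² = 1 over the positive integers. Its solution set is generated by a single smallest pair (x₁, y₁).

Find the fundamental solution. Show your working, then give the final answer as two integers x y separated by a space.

11 2

d=30: √d = [5; 2,10] (ℓ=2, even), read p_1/q_1
a_0=5:  p_0=5·1+0=5,  q_0=5·0+1=1
a_1=2:  p_1=2·5+1=11,  q_1=2·1+0=2
fundamental: x₁=11, y₁=2  (since 121 − 30·4 = 1)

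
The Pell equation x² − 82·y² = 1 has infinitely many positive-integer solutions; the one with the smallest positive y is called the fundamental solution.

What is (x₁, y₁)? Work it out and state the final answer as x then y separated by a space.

√82 = [9; 18, …], period ℓ=1 (odd) → k=1
i=0: a=9 ⇒ p=9, q=1
i=1: a=18 ⇒ p=163, q=18
→ (163, 18).  Check: 163²=26569, 82·18²=26568, difference 1.

163 18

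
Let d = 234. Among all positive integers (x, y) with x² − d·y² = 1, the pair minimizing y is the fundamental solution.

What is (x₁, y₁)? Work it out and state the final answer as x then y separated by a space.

5201 340

[15; 3,2,1,2,1,2,3,30] for √234; ℓ=8 ⇒ convergent index 7
a_0=15:  p_0=15·1+0=15,  q_0=15·0+1=1
…
a_6=2:  p_6=2·566+413=1545,  q_6=2·37+27=101
a_7=3:  p_7=3·1545+566=5201,  q_7=3·101+37=340
(x₁, y₁) = (5201, 340);  5201² − 234·340² = 1 ✓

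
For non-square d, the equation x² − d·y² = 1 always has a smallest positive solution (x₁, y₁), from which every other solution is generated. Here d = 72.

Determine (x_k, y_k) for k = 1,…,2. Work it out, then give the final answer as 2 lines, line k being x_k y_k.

17 2
577 68

d=72: √d = [8; 2,16] (ℓ=2, even), read p_1/q_1
k=0  a_k=8  p_k/q_k = 8/1
k=1  a_k=2  p_k/q_k = 17/2
→ (17, 2).  Check: 17²=289, 72·2²=288, difference 1.
(x_2, y_2) = (17·17 + 72·2·2, 17·2 + 2·17) = (577, 68)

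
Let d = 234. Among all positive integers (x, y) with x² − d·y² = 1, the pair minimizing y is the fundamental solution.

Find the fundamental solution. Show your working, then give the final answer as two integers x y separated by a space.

5201 340

√234 → a₀=15, period (3,2,1,2,1,2,3,30); ℓ=8 even so k=7
a_0=15:  p_0=15·1+0=15,  q_0=15·0+1=1
a_1=3:  p_1=3·15+1=46,  q_1=3·1+0=3
…
a_3=1:  p_3=1·107+46=153,  q_3=1·7+3=10
a_4=2:  p_4=2·153+107=413,  q_4=2·10+7=27
…
a_6=2:  p_6=2·566+413=1545,  q_6=2·37+27=101
a_7=3:  p_7=3·1545+566=5201,  q_7=3·101+37=340
fundamental: x₁=5201, y₁=340  (since 27050401 − 234·115600 = 1)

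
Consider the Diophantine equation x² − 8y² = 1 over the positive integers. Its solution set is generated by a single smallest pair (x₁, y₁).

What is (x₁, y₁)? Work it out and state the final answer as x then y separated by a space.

3 1

d=8: √d = [2; 1,4] (ℓ=2, even), read p_1/q_1
k=0  a_k=2  p_k/q_k = 2/1
k=1  a_k=1  p_k/q_k = 3/1
→ (3, 1).  Check: 3²=9, 8·1²=8, difference 1.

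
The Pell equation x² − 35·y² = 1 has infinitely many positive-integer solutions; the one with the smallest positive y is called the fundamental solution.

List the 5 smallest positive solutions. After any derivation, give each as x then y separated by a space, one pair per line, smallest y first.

6 1
71 12
846 143
10081 1704
120126 20305

[5; 1,10] for √35; ℓ=2 ⇒ convergent index 1
k=0  a_k=5  p_k/q_k = 5/1
k=1  a_k=1  p_k/q_k = 6/1
(x₁, y₁) = (6, 1);  6² − 35·1² = 1 ✓
(6+1√35)^2 = 71 + 12√35
(6+1√35)^3 = 846 + 143√35
(6+1√35)^4 = 10081 + 1704√35
(6+1√35)^5 = 120126 + 20305√35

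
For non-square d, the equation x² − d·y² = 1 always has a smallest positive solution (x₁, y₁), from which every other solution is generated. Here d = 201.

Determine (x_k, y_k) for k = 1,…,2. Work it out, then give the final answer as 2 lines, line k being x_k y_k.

[14; 5,1,1,1,2,…,1,5,28] for √201; ℓ=14 ⇒ convergent index 13
a_0=14:  p_0=14·1+0=14,  q_0=14·0+1=1
…
a_3=1:  p_3=1·85+71=156,  q_3=1·6+5=11
a_4=1:  p_4=1·156+85=241,  q_4=1·11+6=17
…
a_7=8:  p_7=8·879+638=7670,  q_7=8·62+45=541
a_8=1:  p_8=1·7670+879=8549,  q_8=1·541+62=603
…
a_10=1:  p_10=1·24768+8549=33317,  q_10=1·1747+603=2350
…
a_12=1:  p_12=1·58085+33317=91402,  q_12=1·4097+2350=6447
a_13=5:  p_13=5·91402+58085=515095,  q_13=5·6447+4097=36332
→ (515095, 36332).  Check: 515095²=265322859025, 201·36332²=265322859024, difference 1.
k=2:  x_2 = 515095·515095+201·36332·36332 = 530645718049,  y_2 = 515095·36332+36332·515095 = 37428863080

515095 36332
530645718049 37428863080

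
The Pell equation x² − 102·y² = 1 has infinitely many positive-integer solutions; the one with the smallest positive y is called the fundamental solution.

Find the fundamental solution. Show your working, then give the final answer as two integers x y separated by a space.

d=102: √d = [10; 10,20] (ℓ=2, even), read p_1/q_1
i=0: a=10 ⇒ p=10, q=1
i=1: a=10 ⇒ p=101, q=10
(x₁, y₁) = (101, 10);  101² − 102·10² = 1 ✓

101 10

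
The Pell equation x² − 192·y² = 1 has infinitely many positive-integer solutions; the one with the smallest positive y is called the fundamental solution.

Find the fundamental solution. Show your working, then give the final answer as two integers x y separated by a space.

√192 = [13; 1,5,1,26, …], period ℓ=4 (even) → k=3
i=0: a=13 ⇒ p=13, q=1
i=1: a=1 ⇒ p=14, q=1
i=2: a=5 ⇒ p=83, q=6
i=3: a=1 ⇒ p=97, q=7
→ (97, 7).  Check: 97²=9409, 192·7²=9408, difference 1.

97 7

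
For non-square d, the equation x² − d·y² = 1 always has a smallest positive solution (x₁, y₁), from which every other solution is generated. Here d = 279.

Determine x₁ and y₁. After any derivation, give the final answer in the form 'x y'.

√279 = [16; 1,2,2,1,2,2,1,32, …], period ℓ=8 (even) → k=7
a_0=16:  p_0=16·1+0=16,  q_0=16·0+1=1
a_1=1:  p_1=1·16+1=17,  q_1=1·1+0=1
…
a_4=1:  p_4=1·117+50=167,  q_4=1·7+3=10
a_5=2:  p_5=2·167+117=451,  q_5=2·10+7=27
a_6=2:  p_6=2·451+167=1069,  q_6=2·27+10=64
a_7=1:  p_7=1·1069+451=1520,  q_7=1·64+27=91
(x₁, y₁) = (1520, 91);  1520² − 279·91² = 1 ✓

1520 91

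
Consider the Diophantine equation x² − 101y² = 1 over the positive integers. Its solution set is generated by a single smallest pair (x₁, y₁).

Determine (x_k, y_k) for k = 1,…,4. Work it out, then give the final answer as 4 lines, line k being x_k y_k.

√101 → a₀=10, period (20); ℓ=1 odd so k=1
i=0: a=10 ⇒ p=10, q=1
i=1: a=20 ⇒ p=201, q=20
fundamental: x₁=201, y₁=20  (since 40401 − 101·400 = 1)
(x_2, y_2) = (201·201 + 101·20·20, 201·20 + 20·201) = (80801, 8040)
(x_3, y_3) = (201·80801 + 101·20·8040, 201·8040 + 20·80801) = (32481801, 3232060)
(x_4, y_4) = (201·32481801 + 101·20·3232060, 201·3232060 + 20·32481801) = (13057603201, 1299280080)

201 20
80801 8040
32481801 3232060
13057603201 1299280080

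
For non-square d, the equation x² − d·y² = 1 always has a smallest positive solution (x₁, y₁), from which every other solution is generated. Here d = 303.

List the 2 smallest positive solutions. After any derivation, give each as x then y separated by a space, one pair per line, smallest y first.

[17; 2,2,5,2,2,34] for √303; ℓ=6 ⇒ convergent index 5
k=0  a_k=17  p_k/q_k = 17/1
k=1  a_k=2  p_k/q_k = 35/2
k=2  a_k=2  p_k/q_k = 87/5
k=3  a_k=5  p_k/q_k = 470/27
k=4  a_k=2  p_k/q_k = 1027/59
k=5  a_k=2  p_k/q_k = 2524/145
→ (2524, 145).  Check: 2524²=6370576, 303·145²=6370575, difference 1.
n=2: (2524,145)∘(2524,145) = (2524·2524+303·145·145, 2524·145+145·2524) = (12741151,731960)

2524 145
12741151 731960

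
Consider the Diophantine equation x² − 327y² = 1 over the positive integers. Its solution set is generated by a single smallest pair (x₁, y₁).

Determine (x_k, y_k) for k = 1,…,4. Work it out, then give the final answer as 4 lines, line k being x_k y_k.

d=327: √d = [18; 12,36] (ℓ=2, even), read p_1/q_1
step 0: (18, 1)  from 18·(1,0) + (0,1)
step 1: (217, 12)  from 12·(18,1) + (1,0)
fundamental: x₁=217, y₁=12  (since 47089 − 327·144 = 1)
(x_2, y_2) = (217·217 + 327·12·12, 217·12 + 12·217) = (94177, 5208)
(x_3, y_3) = (217·94177 + 327·12·5208, 217·5208 + 12·94177) = (40872601, 2260260)
(x_4, y_4) = (217·40872601 + 327·12·2260260, 217·2260260 + 12·40872601) = (17738614657, 980947632)

217 12
94177 5208
40872601 2260260
17738614657 980947632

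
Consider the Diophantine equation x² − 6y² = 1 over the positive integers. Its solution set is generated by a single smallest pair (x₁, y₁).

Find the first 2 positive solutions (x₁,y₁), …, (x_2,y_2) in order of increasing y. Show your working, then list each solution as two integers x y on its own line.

5 2
49 20

√6 → a₀=2, period (2,4); ℓ=2 even so k=1
i=0: a=2 ⇒ p=2, q=1
i=1: a=2 ⇒ p=5, q=2
fundamental: x₁=5, y₁=2  (since 25 − 6·4 = 1)
(5+2√6)^2 = 49 + 20√6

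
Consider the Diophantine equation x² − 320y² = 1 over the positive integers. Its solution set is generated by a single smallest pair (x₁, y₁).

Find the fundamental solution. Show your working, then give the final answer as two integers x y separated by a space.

161 9

[17; 1,7,1,34] for √320; ℓ=4 ⇒ convergent index 3
a_0=17:  p_0=17·1+0=17,  q_0=17·0+1=1
a_1=1:  p_1=1·17+1=18,  q_1=1·1+0=1
a_2=7:  p_2=7·18+17=143,  q_2=7·1+1=8
a_3=1:  p_3=1·143+18=161,  q_3=1·8+1=9
fundamental: x₁=161, y₁=9  (since 25921 − 320·81 = 1)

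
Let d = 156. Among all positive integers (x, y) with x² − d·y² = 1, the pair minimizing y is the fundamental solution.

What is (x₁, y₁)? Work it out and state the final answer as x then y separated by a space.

√156 → a₀=12, period (2,24); ℓ=2 even so k=1
step 0: (12, 1)  from 12·(1,0) + (0,1)
step 1: (25, 2)  from 2·(12,1) + (1,0)
→ (25, 2).  Check: 25²=625, 156·2²=624, difference 1.

25 2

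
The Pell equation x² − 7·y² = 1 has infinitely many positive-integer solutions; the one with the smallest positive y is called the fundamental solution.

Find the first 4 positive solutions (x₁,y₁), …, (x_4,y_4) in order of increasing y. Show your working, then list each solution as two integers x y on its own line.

√7 = [2; 1,1,1,4, …], period ℓ=4 (even) → k=3
a_0=2:  p_0=2·1+0=2,  q_0=2·0+1=1
…
a_2=1:  p_2=1·3+2=5,  q_2=1·1+1=2
a_3=1:  p_3=1·5+3=8,  q_3=1·2+1=3
(x₁, y₁) = (8, 3);  8² − 7·3² = 1 ✓
(8+3√7)^2 = 127 + 48√7
(8+3√7)^3 = 2024 + 765√7
(8+3√7)^4 = 32257 + 12192√7

8 3
127 48
2024 765
32257 12192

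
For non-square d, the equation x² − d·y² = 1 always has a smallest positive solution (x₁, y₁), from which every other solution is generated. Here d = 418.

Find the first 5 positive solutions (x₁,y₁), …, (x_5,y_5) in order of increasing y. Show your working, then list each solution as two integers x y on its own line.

√418 = [20; 2,4,20,4,2,40, …], period ℓ=6 (even) → k=5
step 0: (20, 1)  from 20·(1,0) + (0,1)
…
step 2: (184, 9)  from 4·(41,2) + (20,1)
…
step 4: (15068, 737)  from 4·(3721,182) + (184,9)
step 5: (33857, 1656)  from 2·(15068,737) + (3721,182)
fundamental: x₁=33857, y₁=1656  (since 1146296449 − 418·2742336 = 1)
k=2:  x_2 = 33857·33857+418·1656·1656 = 2292592897,  y_2 = 33857·1656+1656·33857 = 112134384
k=3:  x_3 = 33857·2292592897+418·1656·112134384 = 155240635393601,  y_3 = 33857·112134384+1656·2292592897 = 7593067676520
k=4:  x_4 = 33857·155240635393601+418·1656·7593067676520 = 10511964382749705217,  y_4 = 33857·7593067676520+1656·155240635393601 = 514156984535740896
k=5:  x_5 = 33857·10511964382749705217+418·1656·514156984535740896 = 711807156058272903670337,  y_5 = 33857·514156984535740896+1656·10511964382749705217 = 34815626043260091355224

33857 1656
2292592897 112134384
155240635393601 7593067676520
10511964382749705217 514156984535740896
711807156058272903670337 34815626043260091355224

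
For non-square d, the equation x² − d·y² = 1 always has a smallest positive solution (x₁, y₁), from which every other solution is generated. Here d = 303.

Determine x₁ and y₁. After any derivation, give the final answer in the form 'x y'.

d=303: √d = [17; 2,2,5,2,2,34] (ℓ=6, even), read p_5/q_5
a_0=17:  p_0=17·1+0=17,  q_0=17·0+1=1
a_1=2:  p_1=2·17+1=35,  q_1=2·1+0=2
a_2=2:  p_2=2·35+17=87,  q_2=2·2+1=5
…
a_4=2:  p_4=2·470+87=1027,  q_4=2·27+5=59
a_5=2:  p_5=2·1027+470=2524,  q_5=2·59+27=145
(x₁, y₁) = (2524, 145);  2524² − 303·145² = 1 ✓

2524 145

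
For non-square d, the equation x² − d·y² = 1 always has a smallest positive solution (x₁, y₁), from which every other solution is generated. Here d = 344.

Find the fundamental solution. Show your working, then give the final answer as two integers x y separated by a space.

d=344: √d = [18; 1,1,4,1,3,1,4,1,1,36] (ℓ=10, even), read p_9/q_9
i=0: a=18 ⇒ p=18, q=1
i=1: a=1 ⇒ p=19, q=1
…
i=3: a=4 ⇒ p=167, q=9
i=4: a=1 ⇒ p=204, q=11
i=5: a=3 ⇒ p=779, q=42
i=6: a=1 ⇒ p=983, q=53
…
i=8: a=1 ⇒ p=5694, q=307
i=9: a=1 ⇒ p=10405, q=561
→ (10405, 561).  Check: 10405²=108264025, 344·561²=108264024, difference 1.

10405 561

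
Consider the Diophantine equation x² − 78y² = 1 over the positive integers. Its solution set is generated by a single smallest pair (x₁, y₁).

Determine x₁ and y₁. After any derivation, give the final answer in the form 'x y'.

√78 = [8; 1,4,1,16, …], period ℓ=4 (even) → k=3
k=0  a_k=8  p_k/q_k = 8/1
k=1  a_k=1  p_k/q_k = 9/1
k=2  a_k=4  p_k/q_k = 44/5
k=3  a_k=1  p_k/q_k = 53/6
(x₁, y₁) = (53, 6);  53² − 78·6² = 1 ✓

53 6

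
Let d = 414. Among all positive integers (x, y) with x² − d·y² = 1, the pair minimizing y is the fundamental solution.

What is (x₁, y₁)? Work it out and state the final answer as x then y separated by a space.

[20; 2,1,7,2,7,1,2,40] for √414; ℓ=8 ⇒ convergent index 7
i=0: a=20 ⇒ p=20, q=1
i=1: a=2 ⇒ p=41, q=2
i=2: a=1 ⇒ p=61, q=3
i=3: a=7 ⇒ p=468, q=23
i=4: a=2 ⇒ p=997, q=49
…
i=6: a=1 ⇒ p=8444, q=415
i=7: a=2 ⇒ p=24335, q=1196
(x₁, y₁) = (24335, 1196);  24335² − 414·1196² = 1 ✓

24335 1196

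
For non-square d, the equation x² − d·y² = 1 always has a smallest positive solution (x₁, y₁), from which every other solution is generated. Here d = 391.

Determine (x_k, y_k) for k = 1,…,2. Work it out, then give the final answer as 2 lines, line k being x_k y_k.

7338680 371133
107712448284799 5447252648880

√391 = [19; 1,3,2,2,1,…,3,1,38, …], period ℓ=16 (even) → k=15
a_0=19:  p_0=19·1+0=19,  q_0=19·0+1=1
a_1=1:  p_1=1·19+1=20,  q_1=1·1+0=1
a_2=3:  p_2=3·20+19=79,  q_2=3·1+1=4
a_3=2:  p_3=2·79+20=178,  q_3=2·4+1=9
…
a_6=1:  p_6=1·613+435=1048,  q_6=1·31+22=53
…
a_8=19:  p_8=19·2709+1048=52519,  q_8=19·137+53=2656
a_9=2:  p_9=2·52519+2709=107747,  q_9=2·2656+137=5449
a_10=1:  p_10=1·107747+52519=160266,  q_10=1·5449+2656=8105
a_11=1:  p_11=1·160266+107747=268013,  q_11=1·8105+5449=13554
a_12=2:  p_12=2·268013+160266=696292,  q_12=2·13554+8105=35213
a_13=2:  p_13=2·696292+268013=1660597,  q_13=2·35213+13554=83980
a_14=3:  p_14=3·1660597+696292=5678083,  q_14=3·83980+35213=287153
a_15=1:  p_15=1·5678083+1660597=7338680,  q_15=1·287153+83980=371133
→ (7338680, 371133).  Check: 7338680²=53856224142400, 391·371133²=53856224142399, difference 1.
k=2:  x_2 = 7338680·7338680+391·371133·371133 = 107712448284799,  y_2 = 7338680·371133+371133·7338680 = 5447252648880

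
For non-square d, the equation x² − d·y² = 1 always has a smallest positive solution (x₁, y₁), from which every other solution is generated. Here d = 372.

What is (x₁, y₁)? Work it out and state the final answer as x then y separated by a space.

12151 630

d=372: √d = [19; 3,2,12,2,3,38] (ℓ=6, even), read p_5/q_5
step 0: (19, 1)  from 19·(1,0) + (0,1)
…
step 4: (3491, 181)  from 2·(1678,87) + (135,7)
step 5: (12151, 630)  from 3·(3491,181) + (1678,87)
→ (12151, 630).  Check: 12151²=147646801, 372·630²=147646800, difference 1.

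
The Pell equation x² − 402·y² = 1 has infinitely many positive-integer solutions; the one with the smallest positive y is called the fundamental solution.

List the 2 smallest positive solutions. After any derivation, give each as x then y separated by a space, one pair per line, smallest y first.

√402 → a₀=20, period (20,40); ℓ=2 even so k=1
i=0: a=20 ⇒ p=20, q=1
i=1: a=20 ⇒ p=401, q=20
fundamental: x₁=401, y₁=20  (since 160801 − 402·400 = 1)
(x_2, y_2) = (401·401 + 402·20·20, 401·20 + 20·401) = (321601, 16040)

401 20
321601 16040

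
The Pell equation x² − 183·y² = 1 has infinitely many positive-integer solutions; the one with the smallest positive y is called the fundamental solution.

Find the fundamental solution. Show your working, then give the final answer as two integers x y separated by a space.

487 36

[13; 1,1,8,1,1,26] for √183; ℓ=6 ⇒ convergent index 5
i=0: a=13 ⇒ p=13, q=1
i=1: a=1 ⇒ p=14, q=1
…
i=4: a=1 ⇒ p=257, q=19
i=5: a=1 ⇒ p=487, q=36
→ (487, 36).  Check: 487²=237169, 183·36²=237168, difference 1.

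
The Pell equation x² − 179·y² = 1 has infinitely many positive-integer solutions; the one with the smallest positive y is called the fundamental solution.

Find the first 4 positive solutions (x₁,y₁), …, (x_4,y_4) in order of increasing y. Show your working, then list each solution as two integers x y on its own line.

√179 → a₀=13, period (2,1,1,1,3,…,1,2,26); ℓ=14 even so k=13
a_0=13:  p_0=13·1+0=13,  q_0=13·0+1=1
a_1=2:  p_1=2·13+1=27,  q_1=2·1+0=2
…
a_4=1:  p_4=1·67+40=107,  q_4=1·5+3=8
…
a_6=5:  p_6=5·388+107=2047,  q_6=5·29+8=153
a_7=13:  p_7=13·2047+388=26999,  q_7=13·153+29=2018
a_8=5:  p_8=5·26999+2047=137042,  q_8=5·2018+153=10243
a_9=3:  p_9=3·137042+26999=438125,  q_9=3·10243+2018=32747
…
a_12=1:  p_12=1·1013292+575167=1588459,  q_12=1·75737+42990=118727
a_13=2:  p_13=2·1588459+1013292=4190210,  q_13=2·118727+75737=313191
→ (4190210, 313191).  Check: 4190210²=17557859844100, 179·313191²=17557859844099, difference 1.
(4190210+313191√179)^2 = 35115719688199 + 2624672120220√179
(4190210+313191√179)^3 = 294284479589372473370 + 21995854729733779209√179
(4190210+313191√179)^4 = 2466227538440333747559727201 + 184334500894152933286567560√179

4190210 313191
35115719688199 2624672120220
294284479589372473370 21995854729733779209
2466227538440333747559727201 184334500894152933286567560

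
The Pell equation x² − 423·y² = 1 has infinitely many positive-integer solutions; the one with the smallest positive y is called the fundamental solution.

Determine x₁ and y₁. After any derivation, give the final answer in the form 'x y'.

4607 224

√423 → a₀=20, period (1,1,3,4,3,1,1,40); ℓ=8 even so k=7
step 0: (20, 1)  from 20·(1,0) + (0,1)
step 1: (21, 1)  from 1·(20,1) + (1,0)
…
step 3: (144, 7)  from 3·(41,2) + (21,1)
step 4: (617, 30)  from 4·(144,7) + (41,2)
step 5: (1995, 97)  from 3·(617,30) + (144,7)
step 6: (2612, 127)  from 1·(1995,97) + (617,30)
step 7: (4607, 224)  from 1·(2612,127) + (1995,97)
fundamental: x₁=4607, y₁=224  (since 21224449 − 423·50176 = 1)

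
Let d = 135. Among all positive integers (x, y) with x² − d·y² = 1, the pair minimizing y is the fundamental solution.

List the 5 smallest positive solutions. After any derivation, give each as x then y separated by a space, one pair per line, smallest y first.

244 21
119071 10248
58106404 5001003
28355806081 2440479216
13837575261124 1190948856405

√135 = [11; 1,1,1,1,1,1,1,22, …], period ℓ=8 (even) → k=7
k=0  a_k=11  p_k/q_k = 11/1
k=1  a_k=1  p_k/q_k = 12/1
…
k=4  a_k=1  p_k/q_k = 58/5
…
k=6  a_k=1  p_k/q_k = 151/13
k=7  a_k=1  p_k/q_k = 244/21
→ (244, 21).  Check: 244²=59536, 135·21²=59535, difference 1.
n=2: (244,21)∘(244,21) = (244·244+135·21·21, 244·21+21·244) = (119071,10248)
n=3: (119071,10248)∘(244,21) = (244·119071+135·21·10248, 244·10248+21·119071) = (58106404,5001003)
n=4: (58106404,5001003)∘(244,21) = (244·58106404+135·21·5001003, 244·5001003+21·58106404) = (28355806081,2440479216)
n=5: (28355806081,2440479216)∘(244,21) = (244·28355806081+135·21·2440479216, 244·2440479216+21·28355806081) = (13837575261124,1190948856405)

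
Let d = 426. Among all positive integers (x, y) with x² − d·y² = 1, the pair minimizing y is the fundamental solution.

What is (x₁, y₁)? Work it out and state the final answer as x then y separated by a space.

88751 4300

√426 → a₀=20, period (1,1,1,3,2,6,2,3,1,1,1,40); ℓ=12 even so k=11
k=0  a_k=20  p_k/q_k = 20/1
…
k=9  a_k=1  p_k/q_k = 31971/1549
k=10  a_k=1  p_k/q_k = 56780/2751
k=11  a_k=1  p_k/q_k = 88751/4300
(x₁, y₁) = (88751, 4300);  88751² − 426·4300² = 1 ✓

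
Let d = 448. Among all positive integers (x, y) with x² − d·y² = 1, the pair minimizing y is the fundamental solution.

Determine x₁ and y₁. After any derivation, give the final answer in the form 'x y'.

127 6

[21; 6,42] for √448; ℓ=2 ⇒ convergent index 1
step 0: (21, 1)  from 21·(1,0) + (0,1)
step 1: (127, 6)  from 6·(21,1) + (1,0)
(x₁, y₁) = (127, 6);  127² − 448·6² = 1 ✓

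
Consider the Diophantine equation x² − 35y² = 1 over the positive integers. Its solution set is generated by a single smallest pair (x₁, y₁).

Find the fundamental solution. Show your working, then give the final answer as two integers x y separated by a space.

√35 → a₀=5, period (1,10); ℓ=2 even so k=1
a_0=5:  p_0=5·1+0=5,  q_0=5·0+1=1
a_1=1:  p_1=1·5+1=6,  q_1=1·1+0=1
→ (6, 1).  Check: 6²=36, 35·1²=35, difference 1.

6 1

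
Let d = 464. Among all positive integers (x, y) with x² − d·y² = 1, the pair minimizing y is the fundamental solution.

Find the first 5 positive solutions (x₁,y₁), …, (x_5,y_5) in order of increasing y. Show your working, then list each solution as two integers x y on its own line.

d=464: √d = [21; 1,1,5,1,1,1,5,1,1,42] (ℓ=10, even), read p_9/q_9
step 0: (21, 1)  from 21·(1,0) + (0,1)
…
step 5: (517, 24)  from 1·(280,13) + (237,11)
step 6: (797, 37)  from 1·(517,24) + (280,13)
…
step 8: (5299, 246)  from 1·(4502,209) + (797,37)
step 9: (9801, 455)  from 1·(5299,246) + (4502,209)
→ (9801, 455).  Check: 9801²=96059601, 464·455²=96059600, difference 1.
(x_2, y_2) = (9801·9801 + 464·455·455, 9801·455 + 455·9801) = (192119201, 8918910)
(x_3, y_3) = (9801·192119201 + 464·455·8918910, 9801·8918910 + 455·192119201) = (3765920568201, 174828473365)
(x_4, y_4) = (9801·3765920568201 + 464·455·174828473365, 9801·174828473365 + 455·3765920568201) = (73819574785756801, 3426987725981820)
(x_5, y_5) = (9801·73819574785756801 + 464·455·3426987725981820, 9801·3426987725981820 + 455·73819574785756801) = (1447011301184484245001, 67175813229867162275)

9801 455
192119201 8918910
3765920568201 174828473365
73819574785756801 3426987725981820
1447011301184484245001 67175813229867162275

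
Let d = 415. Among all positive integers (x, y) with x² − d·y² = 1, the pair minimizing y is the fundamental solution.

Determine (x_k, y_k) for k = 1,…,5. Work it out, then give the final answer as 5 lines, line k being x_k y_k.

√415 → a₀=20, period (2,1,2,4,6,…,1,2,40); ℓ=16 even so k=15
k=0  a_k=20  p_k/q_k = 20/1
…
k=2  a_k=1  p_k/q_k = 61/3
k=3  a_k=2  p_k/q_k = 163/8
k=4  a_k=4  p_k/q_k = 713/35
k=5  a_k=6  p_k/q_k = 4441/218
k=6  a_k=1  p_k/q_k = 5154/253
k=7  a_k=1  p_k/q_k = 9595/471
k=8  a_k=3  p_k/q_k = 33939/1666
…
k=11  a_k=6  p_k/q_k = 508372/24955
k=12  a_k=4  p_k/q_k = 2110961/103623
k=13  a_k=2  p_k/q_k = 4730294/232201
k=14  a_k=1  p_k/q_k = 6841255/335824
k=15  a_k=2  p_k/q_k = 18412804/903849
fundamental: x₁=18412804, y₁=903849  (since 339031351142416 − 415·816943014801 = 1)
k=2:  x_2 = 18412804·18412804+415·903849·903849 = 678062702284831,  y_2 = 18412804·903849+903849·18412804 = 33284788965192
k=3:  x_3 = 18412804·678062702284831+415·903849·33284788965192 = 24970071273761872339444,  y_3 = 18412804·33284788965192+903849·678062702284831 = 1225732590794885332887
k=4:  x_4 = 18412804·24970071273761872339444+415·903849·1225732590794885332887 = 919538056459614718055705397121,  y_4 = 18412804·1225732590794885332887+903849·24970071273761872339444 = 45138347901436822389057205104
k=5:  x_5 = 18412804·919538056459614718055705397121+415·903849·45138347901436822389057205104 = 33862548008263614468078655355989935124,  y_5 = 18412804·45138347901436822389057205104+903849·919538056459614718055705397121 = 1662247105585933832332453329850170345

18412804 903849
678062702284831 33284788965192
24970071273761872339444 1225732590794885332887
919538056459614718055705397121 45138347901436822389057205104
33862548008263614468078655355989935124 1662247105585933832332453329850170345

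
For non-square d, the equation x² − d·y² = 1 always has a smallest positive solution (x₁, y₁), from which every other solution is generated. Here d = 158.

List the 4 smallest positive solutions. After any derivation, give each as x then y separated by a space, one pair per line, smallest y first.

7743 616
119908097 9539376
1856896782399 147726776120
28755903452322817 2287696845454944

[12; 1,1,3,12,3,1,1,24] for √158; ℓ=8 ⇒ convergent index 7
i=0: a=12 ⇒ p=12, q=1
…
i=2: a=1 ⇒ p=25, q=2
…
i=4: a=12 ⇒ p=1081, q=86
i=5: a=3 ⇒ p=3331, q=265
i=6: a=1 ⇒ p=4412, q=351
i=7: a=1 ⇒ p=7743, q=616
(x₁, y₁) = (7743, 616);  7743² − 158·616² = 1 ✓
(x_2, y_2) = (7743·7743 + 158·616·616, 7743·616 + 616·7743) = (119908097, 9539376)
(x_3, y_3) = (7743·119908097 + 158·616·9539376, 7743·9539376 + 616·119908097) = (1856896782399, 147726776120)
(x_4, y_4) = (7743·1856896782399 + 158·616·147726776120, 7743·147726776120 + 616·1856896782399) = (28755903452322817, 2287696845454944)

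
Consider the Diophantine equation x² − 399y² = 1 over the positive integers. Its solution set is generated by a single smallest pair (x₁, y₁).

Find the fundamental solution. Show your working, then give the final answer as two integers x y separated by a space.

20 1

√399 = [19; 1,38, …], period ℓ=2 (even) → k=1
a_0=19:  p_0=19·1+0=19,  q_0=19·0+1=1
a_1=1:  p_1=1·19+1=20,  q_1=1·1+0=1
(x₁, y₁) = (20, 1);  20² − 399·1² = 1 ✓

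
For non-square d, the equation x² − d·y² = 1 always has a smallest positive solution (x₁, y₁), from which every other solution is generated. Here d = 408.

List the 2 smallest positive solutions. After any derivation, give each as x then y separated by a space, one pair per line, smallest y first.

d=408: √d = [20; 5,40] (ℓ=2, even), read p_1/q_1
a_0=20:  p_0=20·1+0=20,  q_0=20·0+1=1
a_1=5:  p_1=5·20+1=101,  q_1=5·1+0=5
fundamental: x₁=101, y₁=5  (since 10201 − 408·25 = 1)
n=2: (101,5)∘(101,5) = (101·101+408·5·5, 101·5+5·101) = (20401,1010)

101 5
20401 1010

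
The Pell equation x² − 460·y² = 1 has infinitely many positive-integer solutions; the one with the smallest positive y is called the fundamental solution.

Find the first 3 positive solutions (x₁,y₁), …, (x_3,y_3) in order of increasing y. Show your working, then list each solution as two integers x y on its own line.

2535751 118230
12860066268001 599603681460
65219851798297071751 3040891269731634690

√460 → a₀=21, period (2,4,3,1,2,10,2,1,3,4,2,42); ℓ=12 even so k=11
i=0: a=21 ⇒ p=21, q=1
…
i=3: a=3 ⇒ p=622, q=29
…
i=6: a=10 ⇒ p=23335, q=1088
…
i=8: a=1 ⇒ p=72257, q=3369
i=9: a=3 ⇒ p=265693, q=12388
i=10: a=4 ⇒ p=1135029, q=52921
i=11: a=2 ⇒ p=2535751, q=118230
→ (2535751, 118230).  Check: 2535751²=6430033134001, 460·118230²=6430033134000, difference 1.
(2535751+118230√460)^2 = 12860066268001 + 599603681460√460
(2535751+118230√460)^3 = 65219851798297071751 + 3040891269731634690√460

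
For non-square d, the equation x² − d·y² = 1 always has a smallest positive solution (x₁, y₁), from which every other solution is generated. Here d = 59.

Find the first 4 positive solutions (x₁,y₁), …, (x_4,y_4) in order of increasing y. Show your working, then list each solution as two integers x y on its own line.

530 69
561799 73140
595506410 77528331
631236232801 82179957720

√59 = [7; 1,2,7,2,1,14, …], period ℓ=6 (even) → k=5
i=0: a=7 ⇒ p=7, q=1
i=1: a=1 ⇒ p=8, q=1
…
i=4: a=2 ⇒ p=361, q=47
i=5: a=1 ⇒ p=530, q=69
→ (530, 69).  Check: 530²=280900, 59·69²=280899, difference 1.
(x_2, y_2) = (530·530 + 59·69·69, 530·69 + 69·530) = (561799, 73140)
(x_3, y_3) = (530·561799 + 59·69·73140, 530·73140 + 69·561799) = (595506410, 77528331)
(x_4, y_4) = (530·595506410 + 59·69·77528331, 530·77528331 + 69·595506410) = (631236232801, 82179957720)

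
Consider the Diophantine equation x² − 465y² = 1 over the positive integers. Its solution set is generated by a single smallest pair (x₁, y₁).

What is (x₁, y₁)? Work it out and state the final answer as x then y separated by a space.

15871 736

√465 → a₀=21, period (1,1,3,2,2,2,3,1,1,42); ℓ=10 even so k=9
a_0=21:  p_0=21·1+0=21,  q_0=21·0+1=1
a_1=1:  p_1=1·21+1=22,  q_1=1·1+0=1
a_2=1:  p_2=1·22+21=43,  q_2=1·1+1=2
a_3=3:  p_3=3·43+22=151,  q_3=3·2+1=7
a_4=2:  p_4=2·151+43=345,  q_4=2·7+2=16
a_5=2:  p_5=2·345+151=841,  q_5=2·16+7=39
a_6=2:  p_6=2·841+345=2027,  q_6=2·39+16=94
…
a_8=1:  p_8=1·6922+2027=8949,  q_8=1·321+94=415
a_9=1:  p_9=1·8949+6922=15871,  q_9=1·415+321=736
(x₁, y₁) = (15871, 736);  15871² − 465·736² = 1 ✓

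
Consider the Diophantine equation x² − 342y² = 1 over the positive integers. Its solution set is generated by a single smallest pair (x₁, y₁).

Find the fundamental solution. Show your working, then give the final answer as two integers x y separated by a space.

37 2

√342 → a₀=18, period (2,36); ℓ=2 even so k=1
k=0  a_k=18  p_k/q_k = 18/1
k=1  a_k=2  p_k/q_k = 37/2
(x₁, y₁) = (37, 2);  37² − 342·2² = 1 ✓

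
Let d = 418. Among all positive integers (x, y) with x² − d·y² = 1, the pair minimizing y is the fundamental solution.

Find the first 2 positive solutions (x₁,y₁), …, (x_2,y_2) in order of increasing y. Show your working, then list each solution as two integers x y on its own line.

d=418: √d = [20; 2,4,20,4,2,40] (ℓ=6, even), read p_5/q_5
i=0: a=20 ⇒ p=20, q=1
i=1: a=2 ⇒ p=41, q=2
i=2: a=4 ⇒ p=184, q=9
i=3: a=20 ⇒ p=3721, q=182
i=4: a=4 ⇒ p=15068, q=737
i=5: a=2 ⇒ p=33857, q=1656
(x₁, y₁) = (33857, 1656);  33857² − 418·1656² = 1 ✓
(33857+1656√418)^2 = 2292592897 + 112134384√418

33857 1656
2292592897 112134384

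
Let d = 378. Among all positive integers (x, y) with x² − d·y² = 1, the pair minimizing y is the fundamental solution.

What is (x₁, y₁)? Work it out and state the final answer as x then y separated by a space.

√378 = [19; 2,3,1,4,1,3,2,38, …], period ℓ=8 (even) → k=7
a_0=19:  p_0=19·1+0=19,  q_0=19·0+1=1
a_1=2:  p_1=2·19+1=39,  q_1=2·1+0=2
a_2=3:  p_2=3·39+19=136,  q_2=3·2+1=7
a_3=1:  p_3=1·136+39=175,  q_3=1·7+2=9
a_4=4:  p_4=4·175+136=836,  q_4=4·9+7=43
a_5=1:  p_5=1·836+175=1011,  q_5=1·43+9=52
a_6=3:  p_6=3·1011+836=3869,  q_6=3·52+43=199
a_7=2:  p_7=2·3869+1011=8749,  q_7=2·199+52=450
fundamental: x₁=8749, y₁=450  (since 76545001 − 378·202500 = 1)

8749 450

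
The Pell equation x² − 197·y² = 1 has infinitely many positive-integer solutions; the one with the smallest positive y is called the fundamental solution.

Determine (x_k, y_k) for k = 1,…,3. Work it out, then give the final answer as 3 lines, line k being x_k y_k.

393 28
308897 22008
242792649 17298260

√197 → a₀=14, period (28); ℓ=1 odd so k=1
i=0: a=14 ⇒ p=14, q=1
i=1: a=28 ⇒ p=393, q=28
(x₁, y₁) = (393, 28);  393² − 197·28² = 1 ✓
n=2: (393,28)∘(393,28) = (393·393+197·28·28, 393·28+28·393) = (308897,22008)
n=3: (308897,22008)∘(393,28) = (393·308897+197·28·22008, 393·22008+28·308897) = (242792649,17298260)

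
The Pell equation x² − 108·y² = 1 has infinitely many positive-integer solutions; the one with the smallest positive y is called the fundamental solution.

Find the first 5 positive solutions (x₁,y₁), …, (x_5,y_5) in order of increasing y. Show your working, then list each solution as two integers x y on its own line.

d=108: √d = [10; 2,1,1,4,1,1,2,20] (ℓ=8, even), read p_7/q_7
i=0: a=10 ⇒ p=10, q=1
…
i=4: a=4 ⇒ p=239, q=23
…
i=6: a=1 ⇒ p=530, q=51
i=7: a=2 ⇒ p=1351, q=130
→ (1351, 130).  Check: 1351²=1825201, 108·130²=1825200, difference 1.
k=2:  x_2 = 1351·1351+108·130·130 = 3650401,  y_2 = 1351·130+130·1351 = 351260
k=3:  x_3 = 1351·3650401+108·130·351260 = 9863382151,  y_3 = 1351·351260+130·3650401 = 949104390
k=4:  x_4 = 1351·9863382151+108·130·949104390 = 26650854921601,  y_4 = 1351·949104390+130·9863382151 = 2564479710520
k=5:  x_5 = 1351·26650854921601+108·130·2564479710520 = 72010600134783751,  y_5 = 1351·2564479710520+130·26650854921601 = 6929223228720650

1351 130
3650401 351260
9863382151 949104390
26650854921601 2564479710520
72010600134783751 6929223228720650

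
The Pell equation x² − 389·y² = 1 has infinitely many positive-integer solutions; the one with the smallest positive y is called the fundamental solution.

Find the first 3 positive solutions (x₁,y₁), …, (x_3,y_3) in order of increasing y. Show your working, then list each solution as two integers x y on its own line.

d=389: √d = [19; 1,2,1,1,1,1,2,1,38] (ℓ=9, odd), read p_17/q_17
a_0=19:  p_0=19·1+0=19,  q_0=19·0+1=1
a_1=1:  p_1=1·19+1=20,  q_1=1·1+0=1
…
a_3=1:  p_3=1·59+20=79,  q_3=1·3+1=4
a_4=1:  p_4=1·79+59=138,  q_4=1·4+3=7
…
a_7=2:  p_7=2·355+217=927,  q_7=2·18+11=47
a_8=1:  p_8=1·927+355=1282,  q_8=1·47+18=65
a_9=38:  p_9=38·1282+927=49643,  q_9=38·65+47=2517
…
a_14=1:  p_14=1·353911+202418=556329,  q_14=1·17944+10263=28207
a_15=1:  p_15=1·556329+353911=910240,  q_15=1·28207+17944=46151
a_16=2:  p_16=2·910240+556329=2376809,  q_16=2·46151+28207=120509
a_17=1:  p_17=1·2376809+910240=3287049,  q_17=1·120509+46151=166660
(x₁, y₁) = (3287049, 166660);  3287049² − 389·166660² = 1 ✓
(x_2, y_2) = (3287049·3287049 + 389·166660·166660, 3287049·166660 + 166660·3287049) = (21609382256801, 1095639172680)
(x_3, y_3) = (3287049·21609382256801 + 389·166660·1095639172680, 3287049·1095639172680 + 166660·21609382256801) = (142062196675667653449, 7202839293837075980)

3287049 166660
21609382256801 1095639172680
142062196675667653449 7202839293837075980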